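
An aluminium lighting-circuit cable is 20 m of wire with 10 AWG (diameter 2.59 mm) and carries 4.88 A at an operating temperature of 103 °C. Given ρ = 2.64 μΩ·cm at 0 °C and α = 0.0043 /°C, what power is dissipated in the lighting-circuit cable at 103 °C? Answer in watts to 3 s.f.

3.44 W

ρ = 2.64 μΩ·cm = 2.64×10^-8 Ω·m
A = π(2.59/2 mm)² = π(1.2950e-03 m)² = 5.269e-06 m²
R₍0₎ = ρL/A = (2.64×10^-8)(20)/(5.269e-06) = 0.1002 Ω
R₍103₎ = R₍0₎(1 + αΔT) = 0.1002 × (1 + 0.0043×103) = 0.1446 Ω
P = I²R = (4.88)² × 0.1446 = 3.44 W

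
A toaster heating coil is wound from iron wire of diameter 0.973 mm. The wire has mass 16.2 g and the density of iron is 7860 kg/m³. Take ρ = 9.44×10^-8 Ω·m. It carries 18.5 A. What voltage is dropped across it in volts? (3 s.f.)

A = π(d/2)² = π(4.8650e-04 m)² = 7.4356e-07 m²
L = m/(density·A) = 0.0162/(7860×7.4356e-07) = 2.772 m
R = ρL/A = (9.44×10^-8)(2.772)/(7.4356e-07) = 0.3519 Ω
V = IR = 18.5 × 0.3519 = 6.51 V

6.51 V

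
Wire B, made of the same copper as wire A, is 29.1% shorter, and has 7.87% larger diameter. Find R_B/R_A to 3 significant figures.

R ∝ L/d², so R_B/R_A = (1 − 29.1/100) × (1 + 7.87/100)⁻²
= 0.709 × 0.8594 = 0.609

0.609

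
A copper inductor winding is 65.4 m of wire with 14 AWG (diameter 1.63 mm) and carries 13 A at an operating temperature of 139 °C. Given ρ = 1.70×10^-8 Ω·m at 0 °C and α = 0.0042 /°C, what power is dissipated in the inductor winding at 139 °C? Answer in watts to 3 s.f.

143 W

A = π(1.63/2 mm)² = π(8.1500e-04 m)² = 2.087e-06 m²
R₍0₎ = ρL/A = (1.70×10^-8)(65.4)/(2.087e-06) = 0.5328 Ω
R₍139₎ = R₍0₎(1 + αΔT) = 0.5328 × (1 + 0.0042×139) = 0.8438 Ω
P = I²R = (13)² × 0.8438 = 143 W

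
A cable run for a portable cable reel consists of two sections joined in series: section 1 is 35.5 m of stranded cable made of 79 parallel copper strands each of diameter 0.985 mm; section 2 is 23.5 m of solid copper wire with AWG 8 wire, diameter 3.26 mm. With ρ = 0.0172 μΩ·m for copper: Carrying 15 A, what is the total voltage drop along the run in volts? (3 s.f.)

ρ = 0.0172 μΩ·m = 1.72×10^-8 Ω·m
Section 1: A_strand = π(4.9250e-04)² = 7.620e-07 m²; R₁ = ρL/(N·A_s) = (1.72×10^-8)(35.5)/(79×7.620e-07) = 0.01014 Ω
Section 2: A = π(3.26/2 mm)² = π(1.6300e-03 m)² = 8.347e-06 m²
R₂ = (1.72×10^-8)(23.5)/(8.347e-06) = 0.04843 Ω
R = R₁ + R₂ = 0.05857 Ω
V = IR = 15 × 0.05857 = 0.879 V

0.879 V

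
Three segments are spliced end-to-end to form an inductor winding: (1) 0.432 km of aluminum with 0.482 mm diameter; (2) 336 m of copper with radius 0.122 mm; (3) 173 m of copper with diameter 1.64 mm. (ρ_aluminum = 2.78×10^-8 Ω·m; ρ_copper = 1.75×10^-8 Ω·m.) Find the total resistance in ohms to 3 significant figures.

193 Ω

Seg 1: A = π(d/2)² = π(2.4100e-04 m)² = 1.825e-07 m²
R_1 = (2.78×10^-8)(432)/(1.825e-07) = 65.82 Ω
Seg 2: A = πr² = π(1.2200e-04 m)² = 4.676e-08 m²
R_2 = (1.75×10^-8)(336)/(4.676e-08) = 125.7 Ω
Seg 3: A = π(d/2)² = π(8.2000e-04 m)² = 2.112e-06 m²
R_3 = (1.75×10^-8)(173)/(2.112e-06) = 1.433 Ω
R_total = R_1 + R_2 + R_3 = 193 Ω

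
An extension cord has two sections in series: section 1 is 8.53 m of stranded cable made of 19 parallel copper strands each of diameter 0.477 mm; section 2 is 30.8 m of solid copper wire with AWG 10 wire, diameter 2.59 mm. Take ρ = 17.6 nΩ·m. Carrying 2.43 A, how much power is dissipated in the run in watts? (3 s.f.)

0.869 W

ρ = 17.6 nΩ·m = 1.76×10^-8 Ω·m
Section 1: A_strand = π(2.3850e-04)² = 1.787e-07 m²; R₁ = ρL/(N·A_s) = (1.76×10^-8)(8.53)/(19×1.787e-07) = 0.04422 Ω
Section 2: A = π(2.59/2 mm)² = π(1.2950e-03 m)² = 5.269e-06 m²
R₂ = (1.76×10^-8)(30.8)/(5.269e-06) = 0.1029 Ω
R = R₁ + R₂ = 0.1471 Ω
P = I²R = (2.43)² × 0.1471 = 0.869 W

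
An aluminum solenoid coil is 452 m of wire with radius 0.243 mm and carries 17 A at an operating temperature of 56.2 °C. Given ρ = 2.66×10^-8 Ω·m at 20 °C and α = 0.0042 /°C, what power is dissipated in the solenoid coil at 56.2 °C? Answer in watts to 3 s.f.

A = πr² = π(2.4300e-04 m)² = 1.855e-07 m²
R₍20₎ = ρL/A = (2.66×10^-8)(452)/(1.855e-07) = 64.81 Ω
R₍56.2₎ = R₍20₎(1 + αΔT) = 64.81 × (1 + 0.0042×36.2) = 74.67 Ω
P = I²R = (17)² × 74.67 = 21600 W

21600 W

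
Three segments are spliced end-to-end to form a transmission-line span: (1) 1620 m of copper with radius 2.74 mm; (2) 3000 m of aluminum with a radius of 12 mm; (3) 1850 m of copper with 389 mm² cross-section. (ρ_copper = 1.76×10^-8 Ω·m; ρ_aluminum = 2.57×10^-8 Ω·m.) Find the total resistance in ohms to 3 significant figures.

1.46 Ω

Seg 1: A = πr² = π(2.7400e-03 m)² = 2.359e-05 m²
R_1 = (1.76×10^-8)(1620)/(2.359e-05) = 1.209 Ω
Seg 2: A = πr² = π(1.2000e-02 m)² = 4.524e-04 m²
R_2 = (2.57×10^-8)(3000)/(4.524e-04) = 0.1704 Ω
Seg 3: A = 389 mm² = 3.890e-04 m²
R_3 = (1.76×10^-8)(1850)/(3.890e-04) = 0.0837 Ω
R_total = R_1 + R_2 + R_3 = 1.46 Ω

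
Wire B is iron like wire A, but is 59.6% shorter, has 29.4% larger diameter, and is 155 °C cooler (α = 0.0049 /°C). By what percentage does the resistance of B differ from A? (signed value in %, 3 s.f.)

-94.2%

R ∝ ρL/d² with ρ ∝ (1+αΔT), so R_B/R_A = (1 − 59.6/100) × (1 + 29.4/100)⁻² × (1 − 0.0049×155)
= 0.404 × 0.5972 × 0.2405 = 0.05803
(R_B − R_A)/R_A = 0.05803 − 1 = -94.2%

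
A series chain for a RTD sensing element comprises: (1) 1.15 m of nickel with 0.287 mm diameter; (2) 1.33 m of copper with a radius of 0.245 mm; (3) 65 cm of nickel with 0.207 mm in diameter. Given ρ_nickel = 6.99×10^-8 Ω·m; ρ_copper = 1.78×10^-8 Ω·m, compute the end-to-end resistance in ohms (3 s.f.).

Seg 1: A = π(d/2)² = π(1.4350e-04 m)² = 6.469e-08 m²
R_1 = (6.99×10^-8)(1.15)/(6.469e-08) = 1.243 Ω
Seg 2: A = πr² = π(2.4500e-04 m)² = 1.886e-07 m²
R_2 = (1.78×10^-8)(1.33)/(1.886e-07) = 0.1255 Ω
Seg 3: A = π(d/2)² = π(1.0350e-04 m)² = 3.365e-08 m²
R_3 = (6.99×10^-8)(0.65)/(3.365e-08) = 1.35 Ω
R_total = R_1 + R_2 + R_3 = 2.72 Ω

2.72 Ω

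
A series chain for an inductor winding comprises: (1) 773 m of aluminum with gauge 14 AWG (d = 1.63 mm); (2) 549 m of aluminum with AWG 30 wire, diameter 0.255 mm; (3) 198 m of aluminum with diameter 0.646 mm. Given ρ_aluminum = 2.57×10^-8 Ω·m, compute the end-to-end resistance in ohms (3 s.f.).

Seg 1: A = π(1.63/2 mm)² = π(8.1500e-04 m)² = 2.087e-06 m²
R_1 = (2.57×10^-8)(773)/(2.087e-06) = 9.52 Ω
Seg 2: A = π(0.255/2 mm)² = π(1.2750e-04 m)² = 5.107e-08 m²
R_2 = (2.57×10^-8)(549)/(5.107e-08) = 276.3 Ω
Seg 3: A = π(d/2)² = π(3.2300e-04 m)² = 3.278e-07 m²
R_3 = (2.57×10^-8)(198)/(3.278e-07) = 15.53 Ω
R_total = R_1 + R_2 + R_3 = 301 Ω

301 Ω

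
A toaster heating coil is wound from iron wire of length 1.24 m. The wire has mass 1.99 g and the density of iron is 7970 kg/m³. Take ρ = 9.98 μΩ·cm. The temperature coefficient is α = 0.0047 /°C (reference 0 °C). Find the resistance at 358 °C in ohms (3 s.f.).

ρ = 9.98 μΩ·cm = 9.98×10^-8 Ω·m
A = m/(density·L) = 0.00199/(7970×1.24) = 2.0136e-07 m²
R = ρL/A = (9.98×10^-8)(1.24)/(2.0136e-07) = 0.6146 Ω
R(358 °C) = 0.6146 × (1 + 0.0047×358) = 1.65 Ω

1.65 Ω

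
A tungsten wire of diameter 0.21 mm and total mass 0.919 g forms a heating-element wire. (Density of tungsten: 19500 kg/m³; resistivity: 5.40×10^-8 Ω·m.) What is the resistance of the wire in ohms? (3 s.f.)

2.12 Ω

A = π(d/2)² = π(1.0500e-04 m)² = 3.4636e-08 m²
L = m/(density·A) = 9.190×10^-4/(19500×3.4636e-08) = 1.361 m
R = ρL/A = (5.40×10^-8)(1.361)/(3.4636e-08) = 2.12 Ω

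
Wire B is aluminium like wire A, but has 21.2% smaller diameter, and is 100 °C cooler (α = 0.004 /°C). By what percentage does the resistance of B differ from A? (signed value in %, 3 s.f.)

-3.37%

R ∝ ρL/d² with ρ ∝ (1+αΔT), so R_B/R_A = (1 − 21.2/100)⁻² × (1 − 0.004×100)
= 1.611 × 0.6 = 0.9663
(R_B − R_A)/R_A = 0.9663 − 1 = -3.37%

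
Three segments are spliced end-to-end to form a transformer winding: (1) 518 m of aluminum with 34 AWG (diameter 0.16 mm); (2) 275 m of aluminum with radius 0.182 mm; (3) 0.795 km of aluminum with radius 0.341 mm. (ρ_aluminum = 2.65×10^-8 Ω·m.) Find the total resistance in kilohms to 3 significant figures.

0.810 kΩ

Seg 1: A = π(0.16/2 mm)² = π(8.0000e-05 m)² = 2.011e-08 m²
R_1 = (2.65×10^-8)(518)/(2.011e-08) = 682.7 Ω
Seg 2: A = πr² = π(1.8200e-04 m)² = 1.041e-07 m²
R_2 = (2.65×10^-8)(275)/(1.041e-07) = 70.03 Ω
Seg 3: A = πr² = π(3.4100e-04 m)² = 3.653e-07 m²
R_3 = (2.65×10^-8)(795)/(3.653e-07) = 57.67 Ω
R_total = R_1 + R_2 + R_3 = 0.810 kΩ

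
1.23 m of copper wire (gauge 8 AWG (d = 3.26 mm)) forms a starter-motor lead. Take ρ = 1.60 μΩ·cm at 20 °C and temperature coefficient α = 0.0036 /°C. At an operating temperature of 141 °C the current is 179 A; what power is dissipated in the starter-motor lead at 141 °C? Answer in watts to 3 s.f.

ρ = 1.60 μΩ·cm = 1.60×10^-8 Ω·m
A = π(3.26/2 mm)² = π(1.6300e-03 m)² = 8.347e-06 m²
R₍20₎ = ρL/A = (1.60×10^-8)(1.23)/(8.347e-06) = 0.002358 Ω
R₍141₎ = R₍20₎(1 + αΔT) = 0.002358 × (1 + 0.0036×121) = 0.003385 Ω
P = I²R = (179)² × 0.003385 = 108 W

108 W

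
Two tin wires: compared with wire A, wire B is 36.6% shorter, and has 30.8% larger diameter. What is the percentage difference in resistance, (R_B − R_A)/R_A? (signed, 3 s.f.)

R ∝ L/d², so R_B/R_A = (1 − 36.6/100) × (1 + 30.8/100)⁻²
= 0.634 × 0.5845 = 0.3706
(R_B − R_A)/R_A = 0.3706 − 1 = -62.9%

-62.9%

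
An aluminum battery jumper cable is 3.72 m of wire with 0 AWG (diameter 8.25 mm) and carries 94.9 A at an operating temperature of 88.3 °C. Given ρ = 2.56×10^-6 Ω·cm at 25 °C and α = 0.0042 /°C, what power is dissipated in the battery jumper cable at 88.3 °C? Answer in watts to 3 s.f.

ρ = 2.56×10^-6 Ω·cm = 2.56×10^-8 Ω·m
A = π(8.25/2 mm)² = π(4.1250e-03 m)² = 5.346e-05 m²
R₍25₎ = ρL/A = (2.56×10^-8)(3.72)/(5.346e-05) = 0.001781 Ω
R₍88.3₎ = R₍25₎(1 + αΔT) = 0.001781 × (1 + 0.0042×63.3) = 0.002255 Ω
P = I²R = (94.9)² × 0.002255 = 20.3 W

20.3 W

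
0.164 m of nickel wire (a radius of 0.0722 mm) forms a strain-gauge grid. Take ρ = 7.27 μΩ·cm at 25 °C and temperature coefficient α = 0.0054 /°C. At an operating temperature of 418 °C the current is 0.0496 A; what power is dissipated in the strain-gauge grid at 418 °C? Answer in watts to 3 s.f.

0.00559 W

ρ = 7.27 μΩ·cm = 7.27×10^-8 Ω·m
A = πr² = π(7.2200e-05 m)² = 1.638e-08 m²
R₍25₎ = ρL/A = (7.27×10^-8)(0.164)/(1.638e-08) = 0.728 Ω
R₍418₎ = R₍25₎(1 + αΔT) = 0.728 × (1 + 0.0054×393) = 2.273 Ω
P = I²R = (0.0496)² × 2.273 = 0.00559 W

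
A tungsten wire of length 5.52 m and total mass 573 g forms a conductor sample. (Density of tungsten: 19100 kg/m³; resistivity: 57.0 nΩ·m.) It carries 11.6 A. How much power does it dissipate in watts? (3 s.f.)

7.79 W

ρ = 57.0 nΩ·m = 5.70×10^-8 Ω·m
A = m/(density·L) = 0.573/(19100×5.52) = 5.4348e-06 m²
R = ρL/A = (5.70×10^-8)(5.52)/(5.4348e-06) = 0.05789 Ω
P = I²R = (11.6)² × 0.05789 = 7.79 W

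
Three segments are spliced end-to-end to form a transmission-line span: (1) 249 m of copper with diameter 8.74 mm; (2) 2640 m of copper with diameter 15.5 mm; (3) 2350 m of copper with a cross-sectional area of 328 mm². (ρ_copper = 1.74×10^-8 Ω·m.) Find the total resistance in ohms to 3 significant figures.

0.440 Ω

Seg 1: A = π(d/2)² = π(4.3700e-03 m)² = 5.999e-05 m²
R_1 = (1.74×10^-8)(249)/(5.999e-05) = 0.07222 Ω
Seg 2: A = π(d/2)² = π(7.7500e-03 m)² = 1.887e-04 m²
R_2 = (1.74×10^-8)(2640)/(1.887e-04) = 0.2434 Ω
Seg 3: A = 328 mm² = 3.280e-04 m²
R_3 = (1.74×10^-8)(2350)/(3.280e-04) = 0.1247 Ω
R_total = R_1 + R_2 + R_3 = 0.440 Ω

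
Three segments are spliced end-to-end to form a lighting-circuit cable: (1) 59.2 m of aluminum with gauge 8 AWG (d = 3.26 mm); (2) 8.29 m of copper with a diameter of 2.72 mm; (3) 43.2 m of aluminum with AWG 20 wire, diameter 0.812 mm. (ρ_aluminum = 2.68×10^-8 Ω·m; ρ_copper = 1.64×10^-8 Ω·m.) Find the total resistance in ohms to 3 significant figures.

Seg 1: A = π(3.26/2 mm)² = π(1.6300e-03 m)² = 8.347e-06 m²
R_1 = (2.68×10^-8)(59.2)/(8.347e-06) = 0.1901 Ω
Seg 2: A = π(d/2)² = π(1.3600e-03 m)² = 5.811e-06 m²
R_2 = (1.64×10^-8)(8.29)/(5.811e-06) = 0.0234 Ω
Seg 3: A = π(0.812/2 mm)² = π(4.0600e-04 m)² = 5.178e-07 m²
R_3 = (2.68×10^-8)(43.2)/(5.178e-07) = 2.236 Ω
R_total = R_1 + R_2 + R_3 = 2.45 Ω

2.45 Ω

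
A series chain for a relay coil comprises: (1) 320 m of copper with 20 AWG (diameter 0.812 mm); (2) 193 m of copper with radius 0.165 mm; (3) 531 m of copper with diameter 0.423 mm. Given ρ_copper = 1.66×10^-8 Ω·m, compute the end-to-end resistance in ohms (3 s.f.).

110 Ω

Seg 1: A = π(0.812/2 mm)² = π(4.0600e-04 m)² = 5.178e-07 m²
R_1 = (1.66×10^-8)(320)/(5.178e-07) = 10.26 Ω
Seg 2: A = πr² = π(1.6500e-04 m)² = 8.553e-08 m²
R_2 = (1.66×10^-8)(193)/(8.553e-08) = 37.46 Ω
Seg 3: A = π(d/2)² = π(2.1150e-04 m)² = 1.405e-07 m²
R_3 = (1.66×10^-8)(531)/(1.405e-07) = 62.72 Ω
R_total = R_1 + R_2 + R_3 = 110 Ω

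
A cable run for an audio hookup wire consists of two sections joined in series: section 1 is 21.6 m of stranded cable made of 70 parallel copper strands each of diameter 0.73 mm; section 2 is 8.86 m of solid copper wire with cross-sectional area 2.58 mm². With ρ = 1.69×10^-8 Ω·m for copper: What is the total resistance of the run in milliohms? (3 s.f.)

70.5 mΩ

Section 1: A_strand = π(3.6500e-04)² = 4.185e-07 m²; R₁ = ρL/(N·A_s) = (1.69×10^-8)(21.6)/(70×4.185e-07) = 0.01246 Ω
Section 2: A = 2.58 mm² = 2.580e-06 m²
R₂ = (1.69×10^-8)(8.86)/(2.580e-06) = 0.05804 Ω
R = R₁ + R₂ = 70.5 mΩ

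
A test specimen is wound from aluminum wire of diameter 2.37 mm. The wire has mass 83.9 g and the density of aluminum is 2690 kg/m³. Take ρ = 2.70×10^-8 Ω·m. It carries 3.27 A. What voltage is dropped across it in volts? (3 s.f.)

A = π(d/2)² = π(1.1850e-03 m)² = 4.4115e-06 m²
L = m/(density·A) = 0.0839/(2690×4.4115e-06) = 7.07 m
R = ρL/A = (2.70×10^-8)(7.07)/(4.4115e-06) = 0.04327 Ω
V = IR = 3.27 × 0.04327 = 0.141 V

0.141 V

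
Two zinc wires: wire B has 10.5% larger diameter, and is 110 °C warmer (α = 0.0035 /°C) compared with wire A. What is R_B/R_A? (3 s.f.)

1.13

R ∝ ρL/d² with ρ ∝ (1+αΔT), so R_B/R_A = (1 + 10.5/100)⁻² × (1 + 0.0035×110)
= 0.819 × 1.385 = 1.13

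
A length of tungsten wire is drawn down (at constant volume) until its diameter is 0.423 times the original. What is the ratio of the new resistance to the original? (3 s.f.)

Volume constant ⇒ L' = L/r² with r = 0.423. R' = ρL'/A' = ρ(L/r²)/(πr²d₀²/4) = R/r⁴.
Factor = 31.2

31.2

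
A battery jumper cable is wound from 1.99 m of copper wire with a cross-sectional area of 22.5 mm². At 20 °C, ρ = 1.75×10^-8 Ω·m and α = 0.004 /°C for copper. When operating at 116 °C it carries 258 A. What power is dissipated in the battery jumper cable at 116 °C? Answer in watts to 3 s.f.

A = 22.5 mm² = 2.250e-05 m²
R₍20₎ = ρL/A = (1.75×10^-8)(1.99)/(2.250e-05) = 0.001548 Ω
R₍116₎ = R₍20₎(1 + αΔT) = 0.001548 × (1 + 0.004×96) = 0.002142 Ω
P = I²R = (258)² × 0.002142 = 143 W

143 W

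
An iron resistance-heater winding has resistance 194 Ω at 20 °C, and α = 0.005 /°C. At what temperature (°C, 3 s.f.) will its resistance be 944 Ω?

R = R₀(1 + α(T − T₀)) ⇒ T = T₀ + (R/R₀ − 1)/α
T = 20 + (944/194 − 1)/0.005 = 20 + (3.866)/0.005 = 793 °C

793 °C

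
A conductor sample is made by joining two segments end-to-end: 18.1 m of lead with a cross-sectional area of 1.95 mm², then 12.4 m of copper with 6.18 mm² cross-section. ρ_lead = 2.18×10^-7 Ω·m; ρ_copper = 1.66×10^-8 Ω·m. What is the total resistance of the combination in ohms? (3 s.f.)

Segment 1: A = 1.95 mm² = 1.950e-06 m²
R₁ = ρL/A = (2.18×10^-7)(18.1)/(1.950e-06) = 2.023 Ω
Segment 2: A = 6.18 mm² = 6.180e-06 m²
R₂ = (1.66×10^-8)(12.4)/(6.180e-06) = 0.03331 Ω
R = R₁ + R₂ = 2.06 Ω

2.06 Ω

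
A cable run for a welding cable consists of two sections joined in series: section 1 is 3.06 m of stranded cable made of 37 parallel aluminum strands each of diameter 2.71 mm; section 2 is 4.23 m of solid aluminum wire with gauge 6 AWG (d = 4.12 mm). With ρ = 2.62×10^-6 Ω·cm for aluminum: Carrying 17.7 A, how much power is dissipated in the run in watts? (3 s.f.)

2.72 W

ρ = 2.62×10^-6 Ω·cm = 2.62×10^-8 Ω·m
Section 1: A_strand = π(1.3550e-03)² = 5.768e-06 m²; R₁ = ρL/(N·A_s) = (2.62×10^-8)(3.06)/(37×5.768e-06) = 3.757×10^-4 Ω
Section 2: A = π(4.12/2 mm)² = π(2.0600e-03 m)² = 1.333e-05 m²
R₂ = (2.62×10^-8)(4.23)/(1.333e-05) = 0.008313 Ω
R = R₁ + R₂ = 0.008689 Ω
P = I²R = (17.7)² × 0.008689 = 2.72 W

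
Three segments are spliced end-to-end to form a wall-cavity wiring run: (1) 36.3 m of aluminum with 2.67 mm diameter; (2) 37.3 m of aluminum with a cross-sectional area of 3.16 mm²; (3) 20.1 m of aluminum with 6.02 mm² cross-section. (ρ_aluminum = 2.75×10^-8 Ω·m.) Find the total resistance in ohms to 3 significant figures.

0.595 Ω

Seg 1: A = π(d/2)² = π(1.3350e-03 m)² = 5.599e-06 m²
R_1 = (2.75×10^-8)(36.3)/(5.599e-06) = 0.1783 Ω
Seg 2: A = 3.16 mm² = 3.160e-06 m²
R_2 = (2.75×10^-8)(37.3)/(3.160e-06) = 0.3246 Ω
Seg 3: A = 6.02 mm² = 6.020e-06 m²
R_3 = (2.75×10^-8)(20.1)/(6.020e-06) = 0.09182 Ω
R_total = R_1 + R_2 + R_3 = 0.595 Ω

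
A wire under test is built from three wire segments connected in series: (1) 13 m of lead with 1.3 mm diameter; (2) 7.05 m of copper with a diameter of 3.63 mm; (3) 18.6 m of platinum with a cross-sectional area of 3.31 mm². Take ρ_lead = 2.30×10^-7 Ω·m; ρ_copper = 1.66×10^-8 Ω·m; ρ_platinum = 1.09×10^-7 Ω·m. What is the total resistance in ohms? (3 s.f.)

Seg 1: A = π(d/2)² = π(6.5000e-04 m)² = 1.327e-06 m²
R_1 = (2.30×10^-7)(13)/(1.327e-06) = 2.253 Ω
Seg 2: A = π(d/2)² = π(1.8150e-03 m)² = 1.035e-05 m²
R_2 = (1.66×10^-8)(7.05)/(1.035e-05) = 0.01131 Ω
Seg 3: A = 3.31 mm² = 3.310e-06 m²
R_3 = (1.09×10^-7)(18.6)/(3.310e-06) = 0.6125 Ω
R_total = R_1 + R_2 + R_3 = 2.88 Ω

2.88 Ω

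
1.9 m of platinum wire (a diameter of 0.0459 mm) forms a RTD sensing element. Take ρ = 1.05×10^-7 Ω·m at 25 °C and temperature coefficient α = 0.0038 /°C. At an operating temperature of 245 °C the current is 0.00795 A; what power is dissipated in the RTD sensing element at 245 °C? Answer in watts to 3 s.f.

A = π(d/2)² = π(2.2950e-05 m)² = 1.655e-09 m²
R₍25₎ = ρL/A = (1.05×10^-7)(1.9)/(1.655e-09) = 120.6 Ω
R₍245₎ = R₍25₎(1 + αΔT) = 120.6 × (1 + 0.0038×220) = 221.4 Ω
P = I²R = (0.00795)² × 221.4 = 0.0140 W

0.0140 W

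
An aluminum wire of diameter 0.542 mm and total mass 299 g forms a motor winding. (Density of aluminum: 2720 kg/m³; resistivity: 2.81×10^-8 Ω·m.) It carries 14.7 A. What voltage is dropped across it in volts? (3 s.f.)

853 V

A = π(d/2)² = π(2.7100e-04 m)² = 2.3072e-07 m²
L = m/(density·A) = 0.299/(2720×2.3072e-07) = 476.4 m
R = ρL/A = (2.81×10^-8)(476.4)/(2.3072e-07) = 58.03 Ω
V = IR = 14.7 × 58.03 = 853 V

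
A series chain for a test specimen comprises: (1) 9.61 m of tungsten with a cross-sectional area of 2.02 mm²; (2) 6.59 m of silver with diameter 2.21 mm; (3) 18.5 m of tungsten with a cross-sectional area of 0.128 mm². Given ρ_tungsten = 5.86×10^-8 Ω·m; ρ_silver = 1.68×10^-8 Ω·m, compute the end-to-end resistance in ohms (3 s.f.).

Seg 1: A = 2.02 mm² = 2.020e-06 m²
R_1 = (5.86×10^-8)(9.61)/(2.020e-06) = 0.2788 Ω
Seg 2: A = π(d/2)² = π(1.1050e-03 m)² = 3.836e-06 m²
R_2 = (1.68×10^-8)(6.59)/(3.836e-06) = 0.02886 Ω
Seg 3: A = 0.128 mm² = 1.280e-07 m²
R_3 = (5.86×10^-8)(18.5)/(1.280e-07) = 8.47 Ω
R_total = R_1 + R_2 + R_3 = 8.78 Ω

8.78 Ω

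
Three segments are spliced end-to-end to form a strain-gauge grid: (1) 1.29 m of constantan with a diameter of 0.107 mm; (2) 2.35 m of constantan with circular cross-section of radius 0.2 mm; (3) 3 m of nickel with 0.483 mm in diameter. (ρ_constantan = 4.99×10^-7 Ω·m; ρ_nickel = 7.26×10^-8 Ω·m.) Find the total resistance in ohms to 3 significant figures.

Seg 1: A = π(d/2)² = π(5.3500e-05 m)² = 8.992e-09 m²
R_1 = (4.99×10^-7)(1.29)/(8.992e-09) = 71.59 Ω
Seg 2: A = πr² = π(2.0000e-04 m)² = 1.257e-07 m²
R_2 = (4.99×10^-7)(2.35)/(1.257e-07) = 9.332 Ω
Seg 3: A = π(d/2)² = π(2.4150e-04 m)² = 1.832e-07 m²
R_3 = (7.26×10^-8)(3)/(1.832e-07) = 1.189 Ω
R_total = R_1 + R_2 + R_3 = 82.1 Ω

82.1 Ω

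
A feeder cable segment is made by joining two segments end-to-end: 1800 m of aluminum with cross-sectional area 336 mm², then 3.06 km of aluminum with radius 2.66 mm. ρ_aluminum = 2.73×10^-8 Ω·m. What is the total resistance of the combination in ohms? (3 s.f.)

3.90 Ω

Segment 1: A = 336 mm² = 3.360e-04 m²
R₁ = ρL/A = (2.73×10^-8)(1800)/(3.360e-04) = 0.1463 Ω
Segment 2: A = πr² = π(2.6600e-03 m)² = 2.223e-05 m²
R₂ = (2.73×10^-8)(3060)/(2.223e-05) = 3.758 Ω
R = R₁ + R₂ = 3.90 Ω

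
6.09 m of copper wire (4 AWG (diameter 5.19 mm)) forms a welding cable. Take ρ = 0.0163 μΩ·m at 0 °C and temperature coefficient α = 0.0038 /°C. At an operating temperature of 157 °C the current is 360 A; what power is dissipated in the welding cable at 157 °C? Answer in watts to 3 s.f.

971 W

ρ = 0.0163 μΩ·m = 1.63×10^-8 Ω·m
A = π(5.19/2 mm)² = π(2.5950e-03 m)² = 2.116e-05 m²
R₍0₎ = ρL/A = (1.63×10^-8)(6.09)/(2.116e-05) = 0.004692 Ω
R₍157₎ = R₍0₎(1 + αΔT) = 0.004692 × (1 + 0.0038×157) = 0.007492 Ω
P = I²R = (360)² × 0.007492 = 971 W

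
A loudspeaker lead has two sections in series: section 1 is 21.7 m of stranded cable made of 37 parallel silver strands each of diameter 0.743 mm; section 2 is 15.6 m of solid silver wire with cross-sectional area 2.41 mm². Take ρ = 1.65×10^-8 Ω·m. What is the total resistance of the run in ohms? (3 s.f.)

Section 1: A_strand = π(3.7150e-04)² = 4.336e-07 m²; R₁ = ρL/(N·A_s) = (1.65×10^-8)(21.7)/(37×4.336e-07) = 0.02232 Ω
Section 2: A = 2.41 mm² = 2.410e-06 m²
R₂ = (1.65×10^-8)(15.6)/(2.410e-06) = 0.1068 Ω
R = R₁ + R₂ = 0.129 Ω

0.129 Ω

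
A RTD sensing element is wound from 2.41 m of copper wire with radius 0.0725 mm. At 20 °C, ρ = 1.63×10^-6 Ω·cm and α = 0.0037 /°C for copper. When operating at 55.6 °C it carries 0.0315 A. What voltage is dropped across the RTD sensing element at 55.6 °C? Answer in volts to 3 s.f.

0.0848 V

ρ = 1.63×10^-6 Ω·cm = 1.63×10^-8 Ω·m
A = πr² = π(7.2500e-05 m)² = 1.651e-08 m²
R₍20₎ = ρL/A = (1.63×10^-8)(2.41)/(1.651e-08) = 2.379 Ω
R₍55.6₎ = R₍20₎(1 + αΔT) = 2.379 × (1 + 0.0037×35.6) = 2.692 Ω
V = IR = 0.0315 × 2.692 = 0.0848 V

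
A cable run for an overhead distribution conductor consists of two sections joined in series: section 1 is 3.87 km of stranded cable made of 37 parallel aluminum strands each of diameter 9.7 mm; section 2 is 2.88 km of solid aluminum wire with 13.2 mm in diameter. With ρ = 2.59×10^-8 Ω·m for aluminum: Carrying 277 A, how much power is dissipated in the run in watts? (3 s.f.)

Section 1: A_strand = π(4.8500e-03)² = 7.390e-05 m²; R₁ = ρL/(N·A_s) = (2.59×10^-8)(3870)/(37×7.390e-05) = 0.03666 Ω
Section 2: A = π(d/2)² = π(6.6000e-03 m)² = 1.368e-04 m²
R₂ = (2.59×10^-8)(2880)/(1.368e-04) = 0.5451 Ω
R = R₁ + R₂ = 0.5817 Ω
P = I²R = (277)² × 0.5817 = 44600 W

44600 W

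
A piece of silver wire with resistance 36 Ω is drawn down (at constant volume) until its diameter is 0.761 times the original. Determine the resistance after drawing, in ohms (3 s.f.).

Volume constant ⇒ L' = L/r² with r = 0.761. R' = ρL'/A' = ρ(L/r²)/(πr²d₀²/4) = R/r⁴.
R' = 2.982 × 36 = 107 Ω

107 Ω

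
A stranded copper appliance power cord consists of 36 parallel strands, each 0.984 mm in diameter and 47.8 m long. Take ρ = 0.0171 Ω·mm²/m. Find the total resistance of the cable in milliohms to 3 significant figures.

29.9 mΩ

ρ = 0.0171 Ω·mm²/m = 1.71×10^-8 Ω·m
A_strand = π(4.9200e-04 m)² = 7.605e-07 m²
R_strand = ρL/A = (1.71×10^-8)(47.8)/(7.605e-07) = 1.075 Ω
R_total = R_strand/N = 1.075/36 = 29.9 mΩ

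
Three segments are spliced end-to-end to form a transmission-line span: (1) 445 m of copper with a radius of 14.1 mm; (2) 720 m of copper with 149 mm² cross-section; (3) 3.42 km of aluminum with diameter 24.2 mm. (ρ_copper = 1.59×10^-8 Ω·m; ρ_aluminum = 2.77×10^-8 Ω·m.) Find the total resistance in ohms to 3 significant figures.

0.294 Ω

Seg 1: A = πr² = π(1.4100e-02 m)² = 6.246e-04 m²
R_1 = (1.59×10^-8)(445)/(6.246e-04) = 0.01133 Ω
Seg 2: A = 149 mm² = 1.490e-04 m²
R_2 = (1.59×10^-8)(720)/(1.490e-04) = 0.07683 Ω
Seg 3: A = π(d/2)² = π(1.2100e-02 m)² = 4.600e-04 m²
R_3 = (2.77×10^-8)(3420)/(4.600e-04) = 0.206 Ω
R_total = R_1 + R_2 + R_3 = 0.294 Ω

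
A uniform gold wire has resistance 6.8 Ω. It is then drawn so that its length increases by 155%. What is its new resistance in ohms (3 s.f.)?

k = 1 + 155/100 = 2.55; volume constant ⇒ A' = A/k, so R' = k²R.
R' = 6.502 × 6.8 = 44.2 Ω

44.2 Ω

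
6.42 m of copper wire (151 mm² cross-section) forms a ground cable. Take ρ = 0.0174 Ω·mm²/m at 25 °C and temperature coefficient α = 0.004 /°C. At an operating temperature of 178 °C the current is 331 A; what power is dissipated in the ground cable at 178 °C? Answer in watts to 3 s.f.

ρ = 0.0174 Ω·mm²/m = 1.74×10^-8 Ω·m
A = 151 mm² = 1.510e-04 m²
R₍25₎ = ρL/A = (1.74×10^-8)(6.42)/(1.510e-04) = 7.398×10^-4 Ω
R₍178₎ = R₍25₎(1 + αΔT) = 7.398×10^-4 × (1 + 0.004×153) = 0.001193 Ω
P = I²R = (331)² × 0.001193 = 131 W

131 W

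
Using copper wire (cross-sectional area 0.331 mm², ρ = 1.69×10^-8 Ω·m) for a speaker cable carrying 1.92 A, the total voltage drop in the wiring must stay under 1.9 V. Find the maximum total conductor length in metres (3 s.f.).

19.4 m

A = 0.331 mm² = 3.310e-07 m²
L_max = V_max·A/(1·ρI) = (1.9)(3.310e-07)/(1.69×10^-8×1.92) = 19.4 m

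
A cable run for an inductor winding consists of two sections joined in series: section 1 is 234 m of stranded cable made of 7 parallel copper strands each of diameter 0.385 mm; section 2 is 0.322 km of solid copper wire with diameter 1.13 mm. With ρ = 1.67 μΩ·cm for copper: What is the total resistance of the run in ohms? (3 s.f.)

ρ = 1.67 μΩ·cm = 1.67×10^-8 Ω·m
Section 1: A_strand = π(1.9250e-04)² = 1.164e-07 m²; R₁ = ρL/(N·A_s) = (1.67×10^-8)(234)/(7×1.164e-07) = 4.795 Ω
Section 2: A = π(d/2)² = π(5.6500e-04 m)² = 1.003e-06 m²
R₂ = (1.67×10^-8)(322)/(1.003e-06) = 5.362 Ω
R = R₁ + R₂ = 10.2 Ω

10.2 Ω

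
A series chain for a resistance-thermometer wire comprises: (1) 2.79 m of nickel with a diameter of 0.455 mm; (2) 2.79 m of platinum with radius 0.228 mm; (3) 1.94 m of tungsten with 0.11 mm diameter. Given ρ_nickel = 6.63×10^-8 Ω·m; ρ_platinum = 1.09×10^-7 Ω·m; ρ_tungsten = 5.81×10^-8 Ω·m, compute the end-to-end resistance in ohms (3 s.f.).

Seg 1: A = π(d/2)² = π(2.2750e-04 m)² = 1.626e-07 m²
R_1 = (6.63×10^-8)(2.79)/(1.626e-07) = 1.138 Ω
Seg 2: A = πr² = π(2.2800e-04 m)² = 1.633e-07 m²
R_2 = (1.09×10^-7)(2.79)/(1.633e-07) = 1.862 Ω
Seg 3: A = π(d/2)² = π(5.5000e-05 m)² = 9.503e-09 m²
R_3 = (5.81×10^-8)(1.94)/(9.503e-09) = 11.86 Ω
R_total = R_1 + R_2 + R_3 = 14.9 Ω

14.9 Ω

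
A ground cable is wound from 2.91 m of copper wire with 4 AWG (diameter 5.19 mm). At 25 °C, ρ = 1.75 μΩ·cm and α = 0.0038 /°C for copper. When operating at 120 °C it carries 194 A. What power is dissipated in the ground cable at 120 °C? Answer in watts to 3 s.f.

ρ = 1.75 μΩ·cm = 1.75×10^-8 Ω·m
A = π(5.19/2 mm)² = π(2.5950e-03 m)² = 2.116e-05 m²
R₍25₎ = ρL/A = (1.75×10^-8)(2.91)/(2.116e-05) = 0.002407 Ω
R₍120₎ = R₍25₎(1 + αΔT) = 0.002407 × (1 + 0.0038×95) = 0.003276 Ω
P = I²R = (194)² × 0.003276 = 123 W

123 W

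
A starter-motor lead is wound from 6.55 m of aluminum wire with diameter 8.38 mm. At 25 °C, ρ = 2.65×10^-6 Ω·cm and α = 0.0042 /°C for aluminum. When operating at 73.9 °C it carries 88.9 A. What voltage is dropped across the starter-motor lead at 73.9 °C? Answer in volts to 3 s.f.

ρ = 2.65×10^-6 Ω·cm = 2.65×10^-8 Ω·m
A = π(d/2)² = π(4.1900e-03 m)² = 5.515e-05 m²
R₍25₎ = ρL/A = (2.65×10^-8)(6.55)/(5.515e-05) = 0.003147 Ω
R₍73.9₎ = R₍25₎(1 + αΔT) = 0.003147 × (1 + 0.0042×48.9) = 0.003793 Ω
V = IR = 88.9 × 0.003793 = 0.337 V

0.337 V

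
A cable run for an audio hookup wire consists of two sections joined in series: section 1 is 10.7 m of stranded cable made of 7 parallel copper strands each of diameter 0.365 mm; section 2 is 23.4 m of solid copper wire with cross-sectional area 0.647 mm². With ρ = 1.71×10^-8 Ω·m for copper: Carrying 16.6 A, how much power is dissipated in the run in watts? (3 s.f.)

Section 1: A_strand = π(1.8250e-04)² = 1.046e-07 m²; R₁ = ρL/(N·A_s) = (1.71×10^-8)(10.7)/(7×1.046e-07) = 0.2498 Ω
Section 2: A = 0.647 mm² = 6.470e-07 m²
R₂ = (1.71×10^-8)(23.4)/(6.470e-07) = 0.6185 Ω
R = R₁ + R₂ = 0.8683 Ω
P = I²R = (16.6)² × 0.8683 = 239 W

239 W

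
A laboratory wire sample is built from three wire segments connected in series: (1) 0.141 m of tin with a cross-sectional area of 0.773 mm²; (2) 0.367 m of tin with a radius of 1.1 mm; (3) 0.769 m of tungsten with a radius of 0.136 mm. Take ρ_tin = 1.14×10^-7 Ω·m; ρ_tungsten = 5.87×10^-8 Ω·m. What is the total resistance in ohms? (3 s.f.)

Seg 1: A = 0.773 mm² = 7.730e-07 m²
R_1 = (1.14×10^-7)(0.141)/(7.730e-07) = 0.02079 Ω
Seg 2: A = πr² = π(1.1000e-03 m)² = 3.801e-06 m²
R_2 = (1.14×10^-7)(0.367)/(3.801e-06) = 0.01101 Ω
Seg 3: A = πr² = π(1.3600e-04 m)² = 5.811e-08 m²
R_3 = (5.87×10^-8)(0.769)/(5.811e-08) = 0.7768 Ω
R_total = R_1 + R_2 + R_3 = 0.809 Ω

0.809 Ω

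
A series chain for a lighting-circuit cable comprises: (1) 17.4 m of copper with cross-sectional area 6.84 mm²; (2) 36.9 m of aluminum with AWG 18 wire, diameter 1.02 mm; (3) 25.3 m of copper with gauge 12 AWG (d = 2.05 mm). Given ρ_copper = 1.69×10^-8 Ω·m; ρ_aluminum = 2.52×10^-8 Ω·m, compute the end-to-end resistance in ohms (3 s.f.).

Seg 1: A = 6.84 mm² = 6.840e-06 m²
R_1 = (1.69×10^-8)(17.4)/(6.840e-06) = 0.04299 Ω
Seg 2: A = π(1.02/2 mm)² = π(5.1000e-04 m)² = 8.171e-07 m²
R_2 = (2.52×10^-8)(36.9)/(8.171e-07) = 1.138 Ω
Seg 3: A = π(2.05/2 mm)² = π(1.0250e-03 m)² = 3.301e-06 m²
R_3 = (1.69×10^-8)(25.3)/(3.301e-06) = 0.1295 Ω
R_total = R_1 + R_2 + R_3 = 1.31 Ω

1.31 Ω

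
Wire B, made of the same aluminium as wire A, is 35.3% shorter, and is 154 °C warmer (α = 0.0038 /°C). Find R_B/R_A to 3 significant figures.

R ∝ ρL/d² with ρ ∝ (1+αΔT), so R_B/R_A = (1 − 35.3/100) × (1 + 0.0038×154)
= 0.647 × 1.585 = 1.03

1.03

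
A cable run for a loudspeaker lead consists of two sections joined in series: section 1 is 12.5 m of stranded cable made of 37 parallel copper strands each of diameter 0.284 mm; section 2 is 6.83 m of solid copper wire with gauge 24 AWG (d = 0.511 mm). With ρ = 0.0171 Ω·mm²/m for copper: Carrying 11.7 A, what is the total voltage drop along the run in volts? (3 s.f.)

ρ = 0.0171 Ω·mm²/m = 1.71×10^-8 Ω·m
Section 1: A_strand = π(1.4200e-04)² = 6.335e-08 m²; R₁ = ρL/(N·A_s) = (1.71×10^-8)(12.5)/(37×6.335e-08) = 0.0912 Ω
Section 2: A = π(0.511/2 mm)² = π(2.5550e-04 m)² = 2.051e-07 m²
R₂ = (1.71×10^-8)(6.83)/(2.051e-07) = 0.5695 Ω
R = R₁ + R₂ = 0.6607 Ω
V = IR = 11.7 × 0.6607 = 7.73 V

7.73 V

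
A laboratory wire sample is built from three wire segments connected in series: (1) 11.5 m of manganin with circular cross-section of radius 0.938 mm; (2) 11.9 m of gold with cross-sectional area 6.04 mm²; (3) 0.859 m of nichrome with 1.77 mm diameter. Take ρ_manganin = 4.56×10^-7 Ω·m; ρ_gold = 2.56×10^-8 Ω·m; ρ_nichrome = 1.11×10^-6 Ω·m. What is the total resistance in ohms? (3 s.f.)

2.34 Ω

Seg 1: A = πr² = π(9.3800e-04 m)² = 2.764e-06 m²
R_1 = (4.56×10^-7)(11.5)/(2.764e-06) = 1.897 Ω
Seg 2: A = 6.04 mm² = 6.040e-06 m²
R_2 = (2.56×10^-8)(11.9)/(6.040e-06) = 0.05044 Ω
Seg 3: A = π(d/2)² = π(8.8500e-04 m)² = 2.461e-06 m²
R_3 = (1.11×10^-6)(0.859)/(2.461e-06) = 0.3875 Ω
R_total = R_1 + R_2 + R_3 = 2.34 Ω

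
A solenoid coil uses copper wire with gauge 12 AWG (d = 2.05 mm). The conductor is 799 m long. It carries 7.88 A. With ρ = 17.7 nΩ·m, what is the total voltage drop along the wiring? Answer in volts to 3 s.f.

33.8 V

ρ = 17.7 nΩ·m = 1.77×10^-8 Ω·m
A = π(2.05/2 mm)² = π(1.0250e-03 m)² = 3.301e-06 m²
R = ρL/A = (1.77×10^-8)(799)/(3.301e-06) = 4.285 Ω
V = IR = 7.88 × 4.285 = 33.8 V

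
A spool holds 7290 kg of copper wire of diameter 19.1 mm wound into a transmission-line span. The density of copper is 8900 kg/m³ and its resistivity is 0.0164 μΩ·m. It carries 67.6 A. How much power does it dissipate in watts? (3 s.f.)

ρ = 0.0164 μΩ·m = 1.64×10^-8 Ω·m
A = π(d/2)² = π(9.5500e-03 m)² = 2.8652e-04 m²
L = m/(density·A) = 7290/(8900×2.8652e-04) = 2859 m
R = ρL/A = (1.64×10^-8)(2859)/(2.8652e-04) = 0.1636 Ω
P = I²R = (67.6)² × 0.1636 = 748 W

748 W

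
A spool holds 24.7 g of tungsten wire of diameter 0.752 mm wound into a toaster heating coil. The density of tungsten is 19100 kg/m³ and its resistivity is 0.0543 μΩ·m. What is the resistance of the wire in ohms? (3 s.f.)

0.356 Ω

ρ = 0.0543 μΩ·m = 5.43×10^-8 Ω·m
A = π(d/2)² = π(3.7600e-04 m)² = 4.4415e-07 m²
L = m/(density·A) = 0.0247/(19100×4.4415e-07) = 2.912 m
R = ρL/A = (5.43×10^-8)(2.912)/(4.4415e-07) = 0.356 Ω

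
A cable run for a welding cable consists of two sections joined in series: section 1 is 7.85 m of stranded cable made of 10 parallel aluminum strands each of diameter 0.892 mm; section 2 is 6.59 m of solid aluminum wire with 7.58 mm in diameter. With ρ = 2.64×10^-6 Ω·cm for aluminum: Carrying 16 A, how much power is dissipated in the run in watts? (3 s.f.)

9.48 W

ρ = 2.64×10^-6 Ω·cm = 2.64×10^-8 Ω·m
Section 1: A_strand = π(4.4600e-04)² = 6.249e-07 m²; R₁ = ρL/(N·A_s) = (2.64×10^-8)(7.85)/(10×6.249e-07) = 0.03316 Ω
Section 2: A = π(d/2)² = π(3.7900e-03 m)² = 4.513e-05 m²
R₂ = (2.64×10^-8)(6.59)/(4.513e-05) = 0.003855 Ω
R = R₁ + R₂ = 0.03702 Ω
P = I²R = (16)² × 0.03702 = 9.48 W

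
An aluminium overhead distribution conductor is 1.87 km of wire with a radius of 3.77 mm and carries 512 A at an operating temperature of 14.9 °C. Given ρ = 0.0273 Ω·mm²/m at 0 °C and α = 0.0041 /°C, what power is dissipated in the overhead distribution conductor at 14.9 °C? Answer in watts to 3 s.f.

3.18×10^5 W

ρ = 0.0273 Ω·mm²/m = 2.73×10^-8 Ω·m
A = πr² = π(3.7700e-03 m)² = 4.465e-05 m²
R₍0₎ = ρL/A = (2.73×10^-8)(1870)/(4.465e-05) = 1.143 Ω
R₍14.9₎ = R₍0₎(1 + αΔT) = 1.143 × (1 + 0.0041×14.9) = 1.213 Ω
P = I²R = (512)² × 1.213 = 3.18×10^5 W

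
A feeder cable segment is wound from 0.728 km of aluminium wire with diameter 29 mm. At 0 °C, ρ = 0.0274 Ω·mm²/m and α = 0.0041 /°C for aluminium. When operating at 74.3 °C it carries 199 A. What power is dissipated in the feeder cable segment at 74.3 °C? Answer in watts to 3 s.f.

1560 W

ρ = 0.0274 Ω·mm²/m = 2.74×10^-8 Ω·m
A = π(d/2)² = π(1.4500e-02 m)² = 6.605e-04 m²
R₍0₎ = ρL/A = (2.74×10^-8)(728)/(6.605e-04) = 0.0302 Ω
R₍74.3₎ = R₍0₎(1 + αΔT) = 0.0302 × (1 + 0.0041×74.3) = 0.0394 Ω
P = I²R = (199)² × 0.0394 = 1560 W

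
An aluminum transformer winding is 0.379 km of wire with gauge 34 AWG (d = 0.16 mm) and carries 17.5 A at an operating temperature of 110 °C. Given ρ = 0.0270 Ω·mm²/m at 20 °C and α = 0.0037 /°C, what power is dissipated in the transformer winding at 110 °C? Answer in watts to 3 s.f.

ρ = 0.0270 Ω·mm²/m = 2.70×10^-8 Ω·m
A = π(0.16/2 mm)² = π(8.0000e-05 m)² = 2.011e-08 m²
R₍20₎ = ρL/A = (2.70×10^-8)(379)/(2.011e-08) = 508.9 Ω
R₍110₎ = R₍20₎(1 + αΔT) = 508.9 × (1 + 0.0037×90) = 678.4 Ω
P = I²R = (17.5)² × 678.4 = 2.08×10^5 W

2.08×10^5 W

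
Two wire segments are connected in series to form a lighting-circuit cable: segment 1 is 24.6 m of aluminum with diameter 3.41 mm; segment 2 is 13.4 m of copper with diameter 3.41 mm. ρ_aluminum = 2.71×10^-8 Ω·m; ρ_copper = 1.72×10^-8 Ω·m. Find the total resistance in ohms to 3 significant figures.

0.0982 Ω

Segment 1: A = π(d/2)² = π(1.7050e-03 m)² = 9.133e-06 m²
R₁ = ρL/A = (2.71×10^-8)(24.6)/(9.133e-06) = 0.073 Ω
R₂ = (1.72×10^-8)(13.4)/(9.133e-06) = 0.02524 Ω
R = R₁ + R₂ = 0.0982 Ω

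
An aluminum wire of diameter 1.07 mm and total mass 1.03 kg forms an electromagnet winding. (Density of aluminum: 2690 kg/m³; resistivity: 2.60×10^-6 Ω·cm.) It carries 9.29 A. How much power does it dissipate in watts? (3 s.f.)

1060 W

ρ = 2.60×10^-6 Ω·cm = 2.60×10^-8 Ω·m
A = π(d/2)² = π(5.3500e-04 m)² = 8.9920e-07 m²
L = m/(density·A) = 1.03/(2690×8.9920e-07) = 425.8 m
R = ρL/A = (2.60×10^-8)(425.8)/(8.9920e-07) = 12.31 Ω
P = I²R = (9.29)² × 12.31 = 1060 W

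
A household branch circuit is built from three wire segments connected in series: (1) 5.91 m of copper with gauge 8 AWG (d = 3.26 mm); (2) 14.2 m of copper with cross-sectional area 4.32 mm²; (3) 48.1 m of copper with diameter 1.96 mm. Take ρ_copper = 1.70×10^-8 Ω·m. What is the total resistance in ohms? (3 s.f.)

Seg 1: A = π(3.26/2 mm)² = π(1.6300e-03 m)² = 8.347e-06 m²
R_1 = (1.70×10^-8)(5.91)/(8.347e-06) = 0.01204 Ω
Seg 2: A = 4.32 mm² = 4.320e-06 m²
R_2 = (1.70×10^-8)(14.2)/(4.320e-06) = 0.05588 Ω
Seg 3: A = π(d/2)² = π(9.8000e-04 m)² = 3.017e-06 m²
R_3 = (1.70×10^-8)(48.1)/(3.017e-06) = 0.271 Ω
R_total = R_1 + R_2 + R_3 = 0.339 Ω

0.339 Ω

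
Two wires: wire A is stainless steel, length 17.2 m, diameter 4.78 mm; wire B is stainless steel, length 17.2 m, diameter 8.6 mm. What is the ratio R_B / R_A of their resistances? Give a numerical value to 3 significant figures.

R ∝ ρL/d², so R_B/R_A = (d_A/d_B)²
= (4.78/8.6)² = 0.309

0.309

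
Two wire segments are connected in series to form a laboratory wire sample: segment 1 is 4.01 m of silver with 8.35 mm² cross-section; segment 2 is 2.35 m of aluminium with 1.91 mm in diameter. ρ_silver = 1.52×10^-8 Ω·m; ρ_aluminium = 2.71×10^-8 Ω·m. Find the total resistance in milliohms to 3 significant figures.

Segment 1: A = 8.35 mm² = 8.350e-06 m²
R₁ = ρL/A = (1.52×10^-8)(4.01)/(8.350e-06) = 0.0073 Ω
Segment 2: A = π(d/2)² = π(9.5500e-04 m)² = 2.865e-06 m²
R₂ = (2.71×10^-8)(2.35)/(2.865e-06) = 0.02223 Ω
R = R₁ + R₂ = 29.5 mΩ

29.5 mΩ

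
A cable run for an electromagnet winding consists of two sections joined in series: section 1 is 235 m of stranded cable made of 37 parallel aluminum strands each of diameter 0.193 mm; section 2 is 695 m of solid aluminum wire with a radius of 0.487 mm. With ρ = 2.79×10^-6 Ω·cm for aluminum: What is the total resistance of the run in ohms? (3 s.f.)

32.1 Ω

ρ = 2.79×10^-6 Ω·cm = 2.79×10^-8 Ω·m
Section 1: A_strand = π(9.6500e-05)² = 2.926e-08 m²; R₁ = ρL/(N·A_s) = (2.79×10^-8)(235)/(37×2.926e-08) = 6.057 Ω
Section 2: A = πr² = π(4.8700e-04 m)² = 7.451e-07 m²
R₂ = (2.79×10^-8)(695)/(7.451e-07) = 26.02 Ω
R = R₁ + R₂ = 32.1 Ω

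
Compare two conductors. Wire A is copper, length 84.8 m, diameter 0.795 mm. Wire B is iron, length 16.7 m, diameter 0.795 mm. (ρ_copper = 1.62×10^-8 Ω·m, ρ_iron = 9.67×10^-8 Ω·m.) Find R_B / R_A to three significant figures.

R ∝ ρL/d², so R_B/R_A = (ρ_B/ρ_A) × (L_B/L_A)
= (9.67×10^-8/1.62×10^-8) × (16.7/84.8) = 1.18

1.18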